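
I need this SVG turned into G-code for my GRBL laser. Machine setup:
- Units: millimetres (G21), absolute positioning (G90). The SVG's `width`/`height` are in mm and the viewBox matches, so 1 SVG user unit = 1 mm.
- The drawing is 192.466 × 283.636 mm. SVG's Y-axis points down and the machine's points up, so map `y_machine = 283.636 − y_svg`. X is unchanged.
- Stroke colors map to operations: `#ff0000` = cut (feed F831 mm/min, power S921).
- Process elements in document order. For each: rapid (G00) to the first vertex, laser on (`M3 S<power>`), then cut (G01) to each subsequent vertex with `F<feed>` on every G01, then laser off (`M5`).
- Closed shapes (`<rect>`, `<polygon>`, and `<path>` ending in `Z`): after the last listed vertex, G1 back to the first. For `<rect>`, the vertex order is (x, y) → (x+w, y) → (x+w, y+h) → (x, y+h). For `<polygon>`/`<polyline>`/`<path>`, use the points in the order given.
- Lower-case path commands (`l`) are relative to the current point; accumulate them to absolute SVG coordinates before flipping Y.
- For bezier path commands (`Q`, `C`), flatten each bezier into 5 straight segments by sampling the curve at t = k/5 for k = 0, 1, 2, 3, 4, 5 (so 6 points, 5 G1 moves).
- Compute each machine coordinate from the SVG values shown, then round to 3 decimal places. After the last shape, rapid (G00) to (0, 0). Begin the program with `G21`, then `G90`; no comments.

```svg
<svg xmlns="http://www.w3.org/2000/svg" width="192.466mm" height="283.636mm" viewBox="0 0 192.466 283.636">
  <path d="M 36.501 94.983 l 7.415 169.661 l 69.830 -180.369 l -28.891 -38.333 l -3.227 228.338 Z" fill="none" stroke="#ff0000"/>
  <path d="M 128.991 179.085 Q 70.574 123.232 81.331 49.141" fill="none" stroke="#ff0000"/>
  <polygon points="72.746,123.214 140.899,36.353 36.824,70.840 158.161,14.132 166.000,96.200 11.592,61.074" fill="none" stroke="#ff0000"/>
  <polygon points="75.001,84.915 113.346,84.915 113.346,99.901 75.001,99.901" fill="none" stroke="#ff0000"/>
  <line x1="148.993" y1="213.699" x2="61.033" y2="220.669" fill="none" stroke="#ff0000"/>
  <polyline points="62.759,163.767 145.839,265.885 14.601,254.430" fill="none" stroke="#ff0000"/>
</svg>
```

G21
G90
G00 X36.501 Y188.653
M3 S921
G01 X43.916 Y18.992 F831
G01 X113.746 Y199.361 F831
G01 X84.855 Y237.694 F831
G01 X81.628 Y9.356 F831
G01 X36.501 Y188.653 F831
M5
G00 X128.991 Y104.551
M3 S921
G01 X108.391 Y127.622 F831
G01 X93.325 Y152.151 F831
G01 X83.793 Y178.140 F831
G01 X79.795 Y205.588 F831
G01 X81.331 Y234.495 F831
M5
G00 X72.746 Y160.422
M3 S921
G01 X140.899 Y247.283 F831
G01 X36.824 Y212.796 F831
G01 X158.161 Y269.504 F831
G01 X166.000 Y187.436 F831
G01 X11.592 Y222.562 F831
G01 X72.746 Y160.422 F831
M5
G00 X75.001 Y198.721
M3 S921
G01 X113.346 Y198.721 F831
G01 X113.346 Y183.735 F831
G01 X75.001 Y183.735 F831
G01 X75.001 Y198.721 F831
M5
G00 X148.993 Y69.937
M3 S921
G01 X61.033 Y62.967 F831
M5
G00 X62.759 Y119.869
M3 S921
G01 X145.839 Y17.751 F831
G01 X14.601 Y29.206 F831
M5
G00 X0.000 Y0.000

viewBox `0 0 192.466 283.636` with mm width/height → 1 unit = 1 mm. Flip: y_m = 283.636 − y_svg.

**Shape 1** — `<path>` closed polygon, stroke `#ff0000` → cut (S921, F831). Machine vertices: (36.501,188.653) → (43.916,18.992) → (113.746,199.361) → (84.855,237.694) → (81.628,9.356) → (36.501,188.653). Closed: final G1 returns to the first vertex.

**Shape 2** — `<path>` quadratic bezier, stroke `#ff0000` → cut (S921, F831). Control points (SVG): P0=(128.991,179.085), P1=(70.574,123.232), P2=(81.331,49.141); sampled at t=k/5. Machine vertices: (128.991,104.551) → (108.391,127.622) → (93.325,152.151) → (83.793,178.140) → (79.795,205.588) → (81.331,234.495). Open path.

**Shape 3** — `<polygon>` closed polygon, stroke `#ff0000` → cut (S921, F831). Machine vertices: (72.746,160.422) → (140.899,247.283) → (36.824,212.796) → (158.161,269.504) → (166.000,187.436) → (11.592,222.562) → (72.746,160.422). Closed: final G1 returns to the first vertex.

**Shape 4** — `<polygon>` rectangle, stroke `#ff0000` → cut (S921, F831). Machine vertices: (75.001,198.721) → (113.346,198.721) → (113.346,183.735) → (75.001,183.735) → (75.001,198.721). Closed: final G1 returns to the first vertex.

**Shape 5** — `<line>` line segment, stroke `#ff0000` → cut (S921, F831). Machine vertices: (148.993,69.937) → (61.033,62.967). Open path.

**Shape 6** — `<polyline>` open polyline, stroke `#ff0000` → cut (S921, F831). Machine vertices: (62.759,119.869) → (145.839,17.751) → (14.601,29.206). Open path.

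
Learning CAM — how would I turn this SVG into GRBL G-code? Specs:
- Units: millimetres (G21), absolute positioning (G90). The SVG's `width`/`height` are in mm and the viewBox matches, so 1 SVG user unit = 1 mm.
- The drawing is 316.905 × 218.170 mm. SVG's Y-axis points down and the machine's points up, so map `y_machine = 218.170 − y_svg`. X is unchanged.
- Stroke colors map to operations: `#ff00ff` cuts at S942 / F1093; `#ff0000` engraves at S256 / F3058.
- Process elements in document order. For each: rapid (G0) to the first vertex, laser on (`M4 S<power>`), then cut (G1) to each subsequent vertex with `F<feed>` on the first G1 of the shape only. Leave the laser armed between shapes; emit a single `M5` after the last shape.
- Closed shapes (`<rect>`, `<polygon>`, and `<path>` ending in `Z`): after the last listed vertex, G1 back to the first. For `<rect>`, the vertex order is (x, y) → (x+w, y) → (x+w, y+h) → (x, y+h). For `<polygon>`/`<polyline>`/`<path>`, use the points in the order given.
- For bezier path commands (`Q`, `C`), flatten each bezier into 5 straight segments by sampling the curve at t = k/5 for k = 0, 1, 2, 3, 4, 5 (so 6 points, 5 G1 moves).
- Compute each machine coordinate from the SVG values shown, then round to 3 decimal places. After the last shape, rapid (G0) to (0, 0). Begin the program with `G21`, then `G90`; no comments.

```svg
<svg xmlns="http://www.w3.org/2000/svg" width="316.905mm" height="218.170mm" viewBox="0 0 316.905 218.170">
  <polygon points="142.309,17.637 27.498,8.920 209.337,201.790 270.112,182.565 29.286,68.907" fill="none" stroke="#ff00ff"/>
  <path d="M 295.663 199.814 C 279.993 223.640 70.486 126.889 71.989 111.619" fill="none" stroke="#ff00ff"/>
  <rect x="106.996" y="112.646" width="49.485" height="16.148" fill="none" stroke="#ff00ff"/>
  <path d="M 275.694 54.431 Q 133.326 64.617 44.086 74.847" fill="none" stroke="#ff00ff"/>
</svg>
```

viewBox `0 0 316.905 218.170` with mm width/height → 1 unit = 1 mm. Flip: y_m = 218.170 − y_svg.

**Shape 1** — `<polygon>` closed polygon, stroke `#ff00ff` → cut (S942, F1093). Machine vertices: (142.309,200.533) → (27.498,209.250) → (209.337,16.380) → (270.112,35.605) → (29.286,149.263) → (142.309,200.533). Closed: final G1 returns to the first vertex.

**Shape 2** — `<path>` cubic bezier, stroke `#ff00ff` → cut (S942, F1093). Control points (SVG): P0=(295.663,199.814), P1=(279.993,223.640), P2=(70.486,126.889), P3=(71.989,111.619); sampled at t=k/5. Machine vertices: (295.663,18.356) → (266.239,16.913) → (209.727,34.710) → (145.560,62.048) → (93.170,89.228) → (71.989,106.551). Open path.

**Shape 3** — `<rect>` rectangle, stroke `#ff00ff` → cut (S942, F1093). Machine vertices: (106.996,105.524) → (156.481,105.524) → (156.481,89.376) → (106.996,89.376) → (106.996,105.524). Closed: final G1 returns to the first vertex.

**Shape 4** — `<path>` quadratic bezier, stroke `#ff00ff` → cut (S942, F1093). Control points (SVG): P0=(275.694,54.431), P1=(133.326,64.617), P2=(44.086,74.847); sampled at t=k/5. Machine vertices: (275.694,163.739) → (220.872,159.663) → (170.300,155.583) → (123.978,151.500) → (81.907,147.413) → (44.086,143.323). Open path.

G21
G90
G0 X142.309 Y200.533
M4 S942
G1 X27.498 Y209.250 F1093
G1 X209.337 Y16.380
G1 X270.112 Y35.605
G1 X29.286 Y149.263
G1 X142.309 Y200.533
G0 X295.663 Y18.356
M4 S942
G1 X266.239 Y16.913 F1093
G1 X209.727 Y34.710
G1 X145.560 Y62.048
G1 X93.170 Y89.228
G1 X71.989 Y106.551
G0 X106.996 Y105.524
M4 S942
G1 X156.481 Y105.524 F1093
G1 X156.481 Y89.376
G1 X106.996 Y89.376
G1 X106.996 Y105.524
G0 X275.694 Y163.739
M4 S942
G1 X220.872 Y159.663 F1093
G1 X170.300 Y155.583
G1 X123.978 Y151.500
G1 X81.907 Y147.413
G1 X44.086 Y143.323
M5
G0 X0.000 Y0.000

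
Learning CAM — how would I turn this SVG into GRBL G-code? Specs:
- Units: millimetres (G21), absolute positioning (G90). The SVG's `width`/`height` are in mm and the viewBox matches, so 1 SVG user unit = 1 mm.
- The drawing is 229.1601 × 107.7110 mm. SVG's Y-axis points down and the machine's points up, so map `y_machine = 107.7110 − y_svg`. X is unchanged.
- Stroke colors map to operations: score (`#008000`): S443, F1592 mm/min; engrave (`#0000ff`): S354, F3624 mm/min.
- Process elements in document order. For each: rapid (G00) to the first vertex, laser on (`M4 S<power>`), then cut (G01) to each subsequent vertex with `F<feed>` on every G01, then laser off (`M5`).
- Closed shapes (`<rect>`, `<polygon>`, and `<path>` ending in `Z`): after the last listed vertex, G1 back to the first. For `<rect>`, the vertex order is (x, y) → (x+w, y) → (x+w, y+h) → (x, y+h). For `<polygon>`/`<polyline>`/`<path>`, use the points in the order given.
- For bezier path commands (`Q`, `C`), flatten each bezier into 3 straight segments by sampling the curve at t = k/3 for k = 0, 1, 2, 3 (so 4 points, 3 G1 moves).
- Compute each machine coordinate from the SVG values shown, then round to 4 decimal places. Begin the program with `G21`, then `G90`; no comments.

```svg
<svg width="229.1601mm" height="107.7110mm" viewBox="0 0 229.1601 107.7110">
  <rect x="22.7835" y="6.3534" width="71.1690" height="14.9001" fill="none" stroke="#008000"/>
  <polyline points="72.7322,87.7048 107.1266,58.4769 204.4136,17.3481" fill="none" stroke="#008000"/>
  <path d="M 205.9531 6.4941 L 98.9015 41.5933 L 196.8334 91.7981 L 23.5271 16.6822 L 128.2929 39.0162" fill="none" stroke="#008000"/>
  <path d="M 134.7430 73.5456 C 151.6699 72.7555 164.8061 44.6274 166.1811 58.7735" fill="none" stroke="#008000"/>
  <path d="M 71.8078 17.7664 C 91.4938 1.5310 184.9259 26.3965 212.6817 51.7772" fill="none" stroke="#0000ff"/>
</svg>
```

1 u = 1 mm; y_m = 107.7110 − y.

[1] `<rect>` rectangle, #008000→score S443 F1592: (22.7835,101.3576) → (93.9525,101.3576) → (93.9525,86.4575) → (22.7835,86.4575) → (22.7835,101.3576) (closed)

[2] `<polyline>` open polyline, #008000→score S443 F1592: (72.7322,20.0062) → (107.1266,49.2341) → (204.4136,90.3629)

[3] `<path>` open polyline, #008000→score S443 F1592: (205.9531,101.2169) → (98.9015,66.1177) → (196.8334,15.9129) → (23.5271,91.0288) → (128.2929,68.6948)

[4] `<path>` cubic bezier, #008000→score S443 F1592: (134.7430,34.1654) → (150.1111,41.4899) → (161.1809,51.5704) → (166.1811,48.9375)

[5] `<path>` cubic bezier, #0000ff→engrave S354 F3624: (71.8078,89.9446) → (110.9120,93.9829) → (168.1976,79.6396) → (212.6817,55.9338)

G21
G90
G00 X22.7835 Y101.3576
M4 S443
G01 X93.9525 Y101.3576 F1592
G01 X93.9525 Y86.4575 F1592
G01 X22.7835 Y86.4575 F1592
G01 X22.7835 Y101.3576 F1592
M5
G00 X72.7322 Y20.0062
M4 S443
G01 X107.1266 Y49.2341 F1592
G01 X204.4136 Y90.3629 F1592
M5
G00 X205.9531 Y101.2169
M4 S443
G01 X98.9015 Y66.1177 F1592
G01 X196.8334 Y15.9129 F1592
G01 X23.5271 Y91.0288 F1592
G01 X128.2929 Y68.6948 F1592
M5
G00 X134.7430 Y34.1654
M4 S443
G01 X150.1111 Y41.4899 F1592
G01 X161.1809 Y51.5704 F1592
G01 X166.1811 Y48.9375 F1592
M5
G00 X71.8078 Y89.9446
M4 S354
G01 X110.9120 Y93.9829 F3624
G01 X168.1976 Y79.6396 F3624
G01 X212.6817 Y55.9338 F3624
M5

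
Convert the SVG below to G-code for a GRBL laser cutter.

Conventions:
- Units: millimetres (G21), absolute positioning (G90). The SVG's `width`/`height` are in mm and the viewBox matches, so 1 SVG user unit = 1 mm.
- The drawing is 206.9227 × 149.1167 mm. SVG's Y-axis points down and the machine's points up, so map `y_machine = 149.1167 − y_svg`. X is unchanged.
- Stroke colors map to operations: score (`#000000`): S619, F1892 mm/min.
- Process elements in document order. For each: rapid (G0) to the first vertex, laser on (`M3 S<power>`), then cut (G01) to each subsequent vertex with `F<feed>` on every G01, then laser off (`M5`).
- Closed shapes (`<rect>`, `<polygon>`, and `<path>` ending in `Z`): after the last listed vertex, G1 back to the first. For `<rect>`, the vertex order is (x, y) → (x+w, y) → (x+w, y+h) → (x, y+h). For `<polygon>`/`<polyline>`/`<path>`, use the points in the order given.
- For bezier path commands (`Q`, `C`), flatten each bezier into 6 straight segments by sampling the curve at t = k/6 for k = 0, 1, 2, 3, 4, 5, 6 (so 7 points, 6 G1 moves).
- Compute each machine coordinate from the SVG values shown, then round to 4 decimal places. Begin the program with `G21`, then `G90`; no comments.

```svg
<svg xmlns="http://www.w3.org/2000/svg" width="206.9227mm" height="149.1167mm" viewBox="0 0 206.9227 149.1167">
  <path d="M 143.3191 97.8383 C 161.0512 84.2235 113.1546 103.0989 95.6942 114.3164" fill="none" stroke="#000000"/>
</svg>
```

G21
G90
G0 X143.3191 Y51.2784
M3 S619
G01 X147.1608 Y55.5642 F1892
G01 X142.7329 Y55.5501 F1892
G01 X132.7038 Y52.3515 F1892
G01 X119.7420 Y47.0835 F1892
G01 X106.5160 Y40.8613 F1892
G01 X95.6942 Y34.8003 F1892
M5

viewBox `0 0 206.9227 149.1167` with mm width/height → 1 unit = 1 mm. Flip: y_m = 149.1167 − y_svg.

**Shape 1** — `<path>` cubic bezier, stroke `#000000` → score (S619, F1892). Control points (SVG): P0=(143.3191,97.8383), P1=(161.0512,84.2235), P2=(113.1546,103.0989), P3=(95.6942,114.3164); sampled at t=k/6. Machine vertices: (143.3191,51.2784) → (147.1608,55.5642) → (142.7329,55.5501) → (132.7038,52.3515) → (119.7420,47.0835) → (106.5160,40.8613) → (95.6942,34.8003). Open path.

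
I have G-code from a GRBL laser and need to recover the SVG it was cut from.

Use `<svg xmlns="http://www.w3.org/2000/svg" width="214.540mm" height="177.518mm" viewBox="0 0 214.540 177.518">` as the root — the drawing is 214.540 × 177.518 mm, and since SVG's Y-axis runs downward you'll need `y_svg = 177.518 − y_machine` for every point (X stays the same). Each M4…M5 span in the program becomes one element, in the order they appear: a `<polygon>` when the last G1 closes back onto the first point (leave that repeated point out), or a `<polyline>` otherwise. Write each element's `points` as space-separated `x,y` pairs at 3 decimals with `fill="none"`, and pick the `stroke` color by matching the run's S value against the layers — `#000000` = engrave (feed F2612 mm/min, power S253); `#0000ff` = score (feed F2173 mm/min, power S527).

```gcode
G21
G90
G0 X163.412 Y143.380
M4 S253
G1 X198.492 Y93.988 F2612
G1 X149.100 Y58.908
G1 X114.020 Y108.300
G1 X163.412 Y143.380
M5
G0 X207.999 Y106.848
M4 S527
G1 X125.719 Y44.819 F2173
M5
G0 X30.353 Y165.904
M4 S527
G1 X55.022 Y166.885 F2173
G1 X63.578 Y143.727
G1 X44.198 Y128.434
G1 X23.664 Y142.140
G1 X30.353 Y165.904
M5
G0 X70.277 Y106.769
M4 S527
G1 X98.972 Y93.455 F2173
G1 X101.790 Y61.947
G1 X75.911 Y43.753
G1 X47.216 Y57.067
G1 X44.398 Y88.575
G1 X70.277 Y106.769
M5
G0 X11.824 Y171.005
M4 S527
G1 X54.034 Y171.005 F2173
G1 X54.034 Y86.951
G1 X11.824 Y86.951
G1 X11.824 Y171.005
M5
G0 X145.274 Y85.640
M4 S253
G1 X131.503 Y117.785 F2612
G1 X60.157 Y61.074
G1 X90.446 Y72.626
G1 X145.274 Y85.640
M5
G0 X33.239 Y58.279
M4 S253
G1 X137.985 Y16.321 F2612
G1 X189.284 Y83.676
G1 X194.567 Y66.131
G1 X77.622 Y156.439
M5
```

<svg xmlns="http://www.w3.org/2000/svg" width="214.540mm" height="177.518mm" viewBox="0 0 214.540 177.518">
  <polygon points="163.412,34.138 198.492,83.530 149.100,118.610 114.020,69.218" fill="none" stroke="#000000"/>
  <polyline points="207.999,70.670 125.719,132.699" fill="none" stroke="#0000ff"/>
  <polygon points="30.353,11.614 55.022,10.633 63.578,33.791 44.198,49.084 23.664,35.378" fill="none" stroke="#0000ff"/>
  <polygon points="70.277,70.749 98.972,84.063 101.790,115.571 75.911,133.765 47.216,120.451 44.398,88.943" fill="none" stroke="#0000ff"/>
  <polygon points="11.824,6.513 54.034,6.513 54.034,90.567 11.824,90.567" fill="none" stroke="#0000ff"/>
  <polygon points="145.274,91.878 131.503,59.733 60.157,116.444 90.446,104.892" fill="none" stroke="#000000"/>
  <polyline points="33.239,119.239 137.985,161.197 189.284,93.842 194.567,111.387 77.622,21.079" fill="none" stroke="#000000"/>
</svg>

y_svg = 177.518 − y_m.

[1] S253→`#000000` (engrave); closed run; points: 163.412,34.138 198.492,83.530 149.100,118.610 114.020,69.218

[2] S527→`#0000ff` (score); open run; points: 207.999,70.670 125.719,132.699

[3] S527→`#0000ff` (score); closed run; points: 30.353,11.614 55.022,10.633 63.578,33.791 44.198,49.084 23.664,35.378

[4] S527→`#0000ff` (score); closed run; points: 70.277,70.749 98.972,84.063 101.790,115.571 75.911,133.765 47.216,120.451 44.398,88.943

[5] S527→`#0000ff` (score); closed run; points: 11.824,6.513 54.034,6.513 54.034,90.567 11.824,90.567

[6] S253→`#000000` (engrave); closed run; points: 145.274,91.878 131.503,59.733 60.157,116.444 90.446,104.892

[7] S253→`#000000` (engrave); open run; points: 33.239,119.239 137.985,161.197 189.284,93.842 194.567,111.387 77.622,21.079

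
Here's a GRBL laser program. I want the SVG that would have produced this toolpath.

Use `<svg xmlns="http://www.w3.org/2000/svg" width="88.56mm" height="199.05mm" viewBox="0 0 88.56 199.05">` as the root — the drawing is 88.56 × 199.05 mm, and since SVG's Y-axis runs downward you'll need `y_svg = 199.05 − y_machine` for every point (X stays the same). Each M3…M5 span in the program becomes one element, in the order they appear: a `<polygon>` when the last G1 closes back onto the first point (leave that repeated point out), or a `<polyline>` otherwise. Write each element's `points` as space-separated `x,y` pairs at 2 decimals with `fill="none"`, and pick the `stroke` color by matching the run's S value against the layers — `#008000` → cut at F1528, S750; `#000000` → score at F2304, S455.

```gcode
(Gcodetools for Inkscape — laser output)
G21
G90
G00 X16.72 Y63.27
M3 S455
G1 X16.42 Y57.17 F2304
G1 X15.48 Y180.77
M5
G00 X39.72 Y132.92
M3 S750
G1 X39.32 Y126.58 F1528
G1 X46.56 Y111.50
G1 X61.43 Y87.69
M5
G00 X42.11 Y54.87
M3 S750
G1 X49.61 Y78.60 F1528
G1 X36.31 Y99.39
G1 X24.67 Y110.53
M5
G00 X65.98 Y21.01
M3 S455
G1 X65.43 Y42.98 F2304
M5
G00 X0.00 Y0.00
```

Machine Y-up, SVG Y-down with viewBox height 199.05, so y_svg = 199.05 − y_machine; X carries over.

Run 1: the run's S455 means `#000000` (score). The run is open, so emit a `<polyline>` with points (Y-flipped): 16.72,135.78 16.42,141.88 15.48,18.28.

Run 2: S750 ⇒ cut layer `#008000`. The run is open, so emit a `<polyline>` with points (Y-flipped): 39.72,66.13 39.32,72.47 46.56,87.55 61.43,111.36.

Run 3: the run's S750 means `#008000` (cut). The run is open, so emit a `<polyline>` with points (Y-flipped): 42.11,144.18 49.61,120.45 36.31,99.66 24.67,88.52.

Run 4: the run's S455 means `#000000` (score). The run is open, so emit a `<polyline>` with points (Y-flipped): 65.98,178.04 65.43,156.07.

<svg xmlns="http://www.w3.org/2000/svg" width="88.56mm" height="199.05mm" viewBox="0 0 88.56 199.05">
  <polyline points="16.72,135.78 16.42,141.88 15.48,18.28" fill="none" stroke="#000000"/>
  <polyline points="39.72,66.13 39.32,72.47 46.56,87.55 61.43,111.36" fill="none" stroke="#008000"/>
  <polyline points="42.11,144.18 49.61,120.45 36.31,99.66 24.67,88.52" fill="none" stroke="#008000"/>
  <polyline points="65.98,178.04 65.43,156.07" fill="none" stroke="#000000"/>
</svg>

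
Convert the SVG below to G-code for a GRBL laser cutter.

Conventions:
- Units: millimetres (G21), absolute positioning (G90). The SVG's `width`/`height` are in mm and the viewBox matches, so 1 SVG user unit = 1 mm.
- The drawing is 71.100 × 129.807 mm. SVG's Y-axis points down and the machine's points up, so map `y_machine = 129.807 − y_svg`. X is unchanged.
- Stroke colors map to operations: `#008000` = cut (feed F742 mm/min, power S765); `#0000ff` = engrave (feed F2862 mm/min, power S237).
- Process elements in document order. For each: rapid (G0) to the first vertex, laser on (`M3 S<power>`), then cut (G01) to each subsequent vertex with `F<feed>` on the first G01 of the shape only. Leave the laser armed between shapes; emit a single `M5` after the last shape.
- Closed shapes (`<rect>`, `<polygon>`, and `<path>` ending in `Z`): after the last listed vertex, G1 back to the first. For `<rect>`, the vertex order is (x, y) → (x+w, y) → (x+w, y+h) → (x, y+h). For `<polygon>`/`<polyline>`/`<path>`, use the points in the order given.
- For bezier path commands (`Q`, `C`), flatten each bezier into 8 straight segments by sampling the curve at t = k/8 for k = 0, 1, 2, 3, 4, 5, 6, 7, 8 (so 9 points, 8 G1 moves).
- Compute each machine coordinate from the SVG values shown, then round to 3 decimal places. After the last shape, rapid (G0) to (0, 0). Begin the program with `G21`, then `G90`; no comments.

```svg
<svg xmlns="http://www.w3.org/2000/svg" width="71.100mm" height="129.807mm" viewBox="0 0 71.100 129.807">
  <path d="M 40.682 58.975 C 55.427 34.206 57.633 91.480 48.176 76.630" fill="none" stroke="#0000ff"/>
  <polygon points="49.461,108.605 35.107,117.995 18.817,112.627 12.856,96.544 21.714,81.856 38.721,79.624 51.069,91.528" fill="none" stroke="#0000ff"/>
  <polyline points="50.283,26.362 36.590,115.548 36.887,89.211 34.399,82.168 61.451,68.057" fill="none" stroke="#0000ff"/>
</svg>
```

G21
G90
G0 X40.682 Y70.832
M3 S237
G01 X45.625 Y76.576 F2862
G01 X49.403 Y76.435
G01 X52.026 Y72.215
G01 X53.505 Y65.724
G01 X53.849 Y58.768
G01 X53.068 Y53.154
G01 X51.174 Y50.688
G01 X48.176 Y53.177
G0 X49.461 Y21.202
M3 S237
G01 X35.107 Y11.812 F2862
G01 X18.817 Y17.180
G01 X12.856 Y33.263
G01 X21.714 Y47.951
G01 X38.721 Y50.183
G01 X51.069 Y38.279
G01 X49.461 Y21.202
G0 X50.283 Y103.445
M3 S237
G01 X36.590 Y14.259 F2862
G01 X36.887 Y40.596
G01 X34.399 Y47.639
G01 X61.451 Y61.750
M5
G0 X0.000 Y0.000

viewBox `0 0 71.100 129.807` with mm width/height → 1 unit = 1 mm. Flip: y_m = 129.807 − y_svg.

**Shape 1** — `<path>` cubic bezier, stroke `#0000ff` → engrave (S237, F2862). Control points (SVG): P0=(40.682,58.975), P1=(55.427,34.206), P2=(57.633,91.480), P3=(48.176,76.630); sampled at t=k/8. Machine vertices: (40.682,70.832) → (45.625,76.576) → (49.403,76.435) → (52.026,72.215) → (53.505,65.724) → (53.849,58.768) → (53.068,53.154) → (51.174,50.688) → (48.176,53.177). Open path.

**Shape 2** — `<polygon>` regular polygon, stroke `#0000ff` → engrave (S237, F2862). Machine vertices: (49.461,21.202) → (35.107,11.812) → (18.817,17.180) → (12.856,33.263) → (21.714,47.951) → (38.721,50.183) → (51.069,38.279) → (49.461,21.202). Closed: final G1 returns to the first vertex.

**Shape 3** — `<polyline>` open polyline, stroke `#0000ff` → engrave (S237, F2862). Machine vertices: (50.283,103.445) → (36.590,14.259) → (36.887,40.596) → (34.399,47.639) → (61.451,61.750). Open path.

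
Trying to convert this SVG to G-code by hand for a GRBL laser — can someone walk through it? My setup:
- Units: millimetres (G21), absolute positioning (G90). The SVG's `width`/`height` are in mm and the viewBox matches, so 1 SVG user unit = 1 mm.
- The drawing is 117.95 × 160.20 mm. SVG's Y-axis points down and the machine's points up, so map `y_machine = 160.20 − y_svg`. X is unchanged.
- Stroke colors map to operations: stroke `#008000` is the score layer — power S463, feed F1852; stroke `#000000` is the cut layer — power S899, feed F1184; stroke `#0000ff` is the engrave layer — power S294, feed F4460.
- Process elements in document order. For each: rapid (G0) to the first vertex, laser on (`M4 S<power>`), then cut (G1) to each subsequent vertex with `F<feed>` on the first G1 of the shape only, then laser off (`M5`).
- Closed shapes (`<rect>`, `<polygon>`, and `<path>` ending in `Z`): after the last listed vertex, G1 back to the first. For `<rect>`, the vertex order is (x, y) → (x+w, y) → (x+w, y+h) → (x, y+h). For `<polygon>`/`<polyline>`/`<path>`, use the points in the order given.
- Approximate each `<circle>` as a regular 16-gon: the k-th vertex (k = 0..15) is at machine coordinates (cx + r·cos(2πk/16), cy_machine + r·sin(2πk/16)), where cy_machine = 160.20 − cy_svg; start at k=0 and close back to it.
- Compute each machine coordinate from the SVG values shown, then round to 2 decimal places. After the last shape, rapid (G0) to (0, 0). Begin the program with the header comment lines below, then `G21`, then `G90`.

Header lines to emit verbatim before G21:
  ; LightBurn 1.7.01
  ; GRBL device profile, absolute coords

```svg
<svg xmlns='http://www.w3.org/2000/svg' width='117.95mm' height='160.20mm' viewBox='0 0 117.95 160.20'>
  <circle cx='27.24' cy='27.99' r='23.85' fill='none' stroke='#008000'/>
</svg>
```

; LightBurn 1.7.01
; GRBL device profile, absolute coords
G21
G90
G0 X51.09 Y132.21
M4 S463
G1 X49.27 Y141.34 F1852
G1 X44.10 Y149.07
G1 X36.37 Y154.24
G1 X27.24 Y156.06
G1 X18.11 Y154.24
G1 X10.38 Y149.07
G1 X5.21 Y141.34
G1 X3.39 Y132.21
G1 X5.21 Y123.08
G1 X10.38 Y115.35
G1 X18.11 Y110.18
G1 X27.24 Y108.36
G1 X36.37 Y110.18
G1 X44.10 Y115.35
G1 X49.27 Y123.08
G1 X51.09 Y132.21
M5
G0 X0.00 Y0.00

1 u = 1 mm; y_m = 160.20 − y.

[1] `<circle>` circle, #008000→score S463 F1852: (51.09,132.21) → (49.27,141.34) → (44.10,149.07) → (36.37,154.24) → (27.24,156.06) → (18.11,154.24) → (10.38,149.07) → (5.21,141.34) → (3.39,132.21) → (5.21,123.08) → (10.38,115.35) → (18.11,110.18) → (27.24,108.36) → (36.37,110.18) → (44.10,115.35) → (49.27,123.08) → (51.09,132.21) (closed)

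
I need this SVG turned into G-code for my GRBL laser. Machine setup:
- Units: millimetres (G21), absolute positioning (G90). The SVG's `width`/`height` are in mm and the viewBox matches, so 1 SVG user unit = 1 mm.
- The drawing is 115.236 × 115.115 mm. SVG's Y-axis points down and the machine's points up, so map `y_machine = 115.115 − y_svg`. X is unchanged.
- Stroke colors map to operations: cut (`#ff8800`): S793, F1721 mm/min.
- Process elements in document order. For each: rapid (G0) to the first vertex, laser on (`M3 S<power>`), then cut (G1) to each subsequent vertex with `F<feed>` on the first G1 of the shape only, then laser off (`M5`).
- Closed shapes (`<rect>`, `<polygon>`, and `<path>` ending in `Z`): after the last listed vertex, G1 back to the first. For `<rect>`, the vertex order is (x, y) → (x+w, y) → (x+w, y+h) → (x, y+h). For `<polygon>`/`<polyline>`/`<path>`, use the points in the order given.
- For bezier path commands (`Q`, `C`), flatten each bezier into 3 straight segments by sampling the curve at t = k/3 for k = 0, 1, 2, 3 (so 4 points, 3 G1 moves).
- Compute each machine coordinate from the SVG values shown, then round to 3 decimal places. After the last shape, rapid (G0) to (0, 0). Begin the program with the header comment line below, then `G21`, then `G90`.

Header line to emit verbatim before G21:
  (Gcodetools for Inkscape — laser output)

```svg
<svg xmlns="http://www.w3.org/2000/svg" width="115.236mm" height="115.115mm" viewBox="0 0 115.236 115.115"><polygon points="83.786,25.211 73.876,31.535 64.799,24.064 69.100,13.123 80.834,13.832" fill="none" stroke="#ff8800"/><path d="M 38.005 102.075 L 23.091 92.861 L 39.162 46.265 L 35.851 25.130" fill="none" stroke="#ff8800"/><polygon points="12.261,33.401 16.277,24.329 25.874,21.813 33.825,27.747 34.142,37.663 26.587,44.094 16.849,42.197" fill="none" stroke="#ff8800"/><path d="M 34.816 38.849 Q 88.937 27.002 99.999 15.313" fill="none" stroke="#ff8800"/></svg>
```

(Gcodetools for Inkscape — laser output)
G21
G90
G0 X83.786 Y89.904
M3 S793
G1 X73.876 Y83.580 F1721
G1 X64.799 Y91.051
G1 X69.100 Y101.992
G1 X80.834 Y101.283
G1 X83.786 Y89.904
M5
G0 X38.005 Y13.040
M3 S793
G1 X23.091 Y22.254 F1721
G1 X39.162 Y68.850
G1 X35.851 Y89.985
M5
G0 X12.261 Y81.714
M3 S793
G1 X16.277 Y90.786 F1721
G1 X25.874 Y93.302
G1 X33.825 Y87.368
G1 X34.142 Y77.452
G1 X26.587 Y71.021
G1 X16.849 Y72.918
G1 X12.261 Y81.714
M5
G0 X34.816 Y76.266
M3 S793
G1 X66.112 Y84.146 F1721
G1 X87.840 Y91.992
G1 X99.999 Y99.802
M5
G0 X0.000 Y0.000

1 u = 1 mm; y_m = 115.115 − y.

[1] `<polygon>` regular polygon, #ff8800→cut S793 F1721: (83.786,89.904) → (73.876,83.580) → (64.799,91.051) → (69.100,101.992) → (80.834,101.283) → (83.786,89.904) (closed)

[2] `<path>` open polyline, #ff8800→cut S793 F1721: (38.005,13.040) → (23.091,22.254) → (39.162,68.850) → (35.851,89.985)

[3] `<polygon>` regular polygon, #ff8800→cut S793 F1721: (12.261,81.714) → (16.277,90.786) → (25.874,93.302) → (33.825,87.368) → (34.142,77.452) → (26.587,71.021) → (16.849,72.918) → (12.261,81.714) (closed)

[4] `<path>` quadratic bezier, #ff8800→cut S793 F1721: (34.816,76.266) → (66.112,84.146) → (87.840,91.992) → (99.999,99.802)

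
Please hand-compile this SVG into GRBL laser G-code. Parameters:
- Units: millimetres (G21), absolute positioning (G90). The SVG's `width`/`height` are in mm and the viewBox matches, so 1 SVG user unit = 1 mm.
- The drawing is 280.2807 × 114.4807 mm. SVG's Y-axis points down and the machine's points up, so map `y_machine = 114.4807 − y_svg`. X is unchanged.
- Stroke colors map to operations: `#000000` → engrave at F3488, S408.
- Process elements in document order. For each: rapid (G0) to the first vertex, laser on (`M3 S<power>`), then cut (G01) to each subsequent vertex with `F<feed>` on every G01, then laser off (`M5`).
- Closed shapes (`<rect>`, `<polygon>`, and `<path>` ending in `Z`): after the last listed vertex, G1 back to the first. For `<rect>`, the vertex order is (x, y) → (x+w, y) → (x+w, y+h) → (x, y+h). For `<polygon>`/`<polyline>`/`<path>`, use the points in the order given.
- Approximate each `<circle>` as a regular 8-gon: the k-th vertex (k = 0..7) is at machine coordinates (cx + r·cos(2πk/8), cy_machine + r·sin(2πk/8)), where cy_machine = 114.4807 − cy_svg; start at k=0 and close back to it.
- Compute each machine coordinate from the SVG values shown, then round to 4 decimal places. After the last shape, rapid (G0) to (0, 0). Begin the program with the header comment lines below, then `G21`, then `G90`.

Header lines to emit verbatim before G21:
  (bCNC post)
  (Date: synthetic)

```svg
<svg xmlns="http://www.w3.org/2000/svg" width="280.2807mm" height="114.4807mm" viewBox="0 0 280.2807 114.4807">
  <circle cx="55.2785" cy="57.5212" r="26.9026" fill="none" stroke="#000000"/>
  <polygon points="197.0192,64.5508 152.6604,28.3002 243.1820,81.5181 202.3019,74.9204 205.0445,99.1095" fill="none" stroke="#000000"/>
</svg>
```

(bCNC post)
(Date: synthetic)
G21
G90
G0 X82.1811 Y56.9595
M3 S408
G01 X74.3015 Y75.9825 F3488
G01 X55.2785 Y83.8621 F3488
G01 X36.2555 Y75.9825 F3488
G01 X28.3759 Y56.9595 F3488
G01 X36.2555 Y37.9365 F3488
G01 X55.2785 Y30.0569 F3488
G01 X74.3015 Y37.9365 F3488
G01 X82.1811 Y56.9595 F3488
M5
G0 X197.0192 Y49.9299
M3 S408
G01 X152.6604 Y86.1805 F3488
G01 X243.1820 Y32.9626 F3488
G01 X202.3019 Y39.5603 F3488
G01 X205.0445 Y15.3712 F3488
G01 X197.0192 Y49.9299 F3488
M5
G0 X0.0000 Y0.0000

1 u = 1 mm; y_m = 114.4807 − y.

[1] `<circle>` circle, #000000→engrave S408 F3488: (82.1811,56.9595) → (74.3015,75.9825) → (55.2785,83.8621) → (36.2555,75.9825) → (28.3759,56.9595) → (36.2555,37.9365) → (55.2785,30.0569) → (74.3015,37.9365) → (82.1811,56.9595) (closed)

[2] `<polygon>` closed polygon, #000000→engrave S408 F3488: (197.0192,49.9299) → (152.6604,86.1805) → (243.1820,32.9626) → (202.3019,39.5603) → (205.0445,15.3712) → (197.0192,49.9299) (closed)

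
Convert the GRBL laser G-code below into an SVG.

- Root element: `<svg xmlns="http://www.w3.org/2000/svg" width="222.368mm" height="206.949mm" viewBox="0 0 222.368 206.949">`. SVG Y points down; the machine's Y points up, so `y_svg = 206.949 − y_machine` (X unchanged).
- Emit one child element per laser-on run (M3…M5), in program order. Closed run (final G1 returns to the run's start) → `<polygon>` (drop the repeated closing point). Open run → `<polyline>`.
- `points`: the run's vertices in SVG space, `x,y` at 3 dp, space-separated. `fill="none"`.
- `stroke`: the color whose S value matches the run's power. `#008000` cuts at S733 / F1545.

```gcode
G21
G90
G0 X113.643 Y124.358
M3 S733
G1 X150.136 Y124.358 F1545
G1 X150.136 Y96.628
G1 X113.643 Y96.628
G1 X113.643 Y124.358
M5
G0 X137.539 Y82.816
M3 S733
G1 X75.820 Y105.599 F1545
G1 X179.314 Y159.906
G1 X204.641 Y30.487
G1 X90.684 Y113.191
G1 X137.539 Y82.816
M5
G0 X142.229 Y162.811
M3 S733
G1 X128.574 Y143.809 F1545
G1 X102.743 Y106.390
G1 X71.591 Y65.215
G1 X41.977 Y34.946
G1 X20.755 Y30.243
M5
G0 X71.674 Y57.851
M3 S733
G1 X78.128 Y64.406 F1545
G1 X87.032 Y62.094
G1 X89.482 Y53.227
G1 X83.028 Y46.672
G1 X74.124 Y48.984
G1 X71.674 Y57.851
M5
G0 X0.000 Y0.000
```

y_svg = 206.949 − y_m. Every run uses S733, so all elements get stroke `#008000` (cut).

[1] closed run; points: 113.643,82.591 150.136,82.591 150.136,110.321 113.643,110.321

[2] closed run; points: 137.539,124.133 75.820,101.350 179.314,47.043 204.641,176.462 90.684,93.758

[3] open run; points: 142.229,44.138 128.574,63.140 102.743,100.559 71.591,141.734 41.977,172.003 20.755,176.706

[4] closed run; points: 71.674,149.098 78.128,142.543 87.032,144.855 89.482,153.722 83.028,160.277 74.124,157.965

<svg xmlns="http://www.w3.org/2000/svg" width="222.368mm" height="206.949mm" viewBox="0 0 222.368 206.949">
  <polygon points="113.643,82.591 150.136,82.591 150.136,110.321 113.643,110.321" fill="none" stroke="#008000"/>
  <polygon points="137.539,124.133 75.820,101.350 179.314,47.043 204.641,176.462 90.684,93.758" fill="none" stroke="#008000"/>
  <polyline points="142.229,44.138 128.574,63.140 102.743,100.559 71.591,141.734 41.977,172.003 20.755,176.706" fill="none" stroke="#008000"/>
  <polygon points="71.674,149.098 78.128,142.543 87.032,144.855 89.482,153.722 83.028,160.277 74.124,157.965" fill="none" stroke="#008000"/>
</svg>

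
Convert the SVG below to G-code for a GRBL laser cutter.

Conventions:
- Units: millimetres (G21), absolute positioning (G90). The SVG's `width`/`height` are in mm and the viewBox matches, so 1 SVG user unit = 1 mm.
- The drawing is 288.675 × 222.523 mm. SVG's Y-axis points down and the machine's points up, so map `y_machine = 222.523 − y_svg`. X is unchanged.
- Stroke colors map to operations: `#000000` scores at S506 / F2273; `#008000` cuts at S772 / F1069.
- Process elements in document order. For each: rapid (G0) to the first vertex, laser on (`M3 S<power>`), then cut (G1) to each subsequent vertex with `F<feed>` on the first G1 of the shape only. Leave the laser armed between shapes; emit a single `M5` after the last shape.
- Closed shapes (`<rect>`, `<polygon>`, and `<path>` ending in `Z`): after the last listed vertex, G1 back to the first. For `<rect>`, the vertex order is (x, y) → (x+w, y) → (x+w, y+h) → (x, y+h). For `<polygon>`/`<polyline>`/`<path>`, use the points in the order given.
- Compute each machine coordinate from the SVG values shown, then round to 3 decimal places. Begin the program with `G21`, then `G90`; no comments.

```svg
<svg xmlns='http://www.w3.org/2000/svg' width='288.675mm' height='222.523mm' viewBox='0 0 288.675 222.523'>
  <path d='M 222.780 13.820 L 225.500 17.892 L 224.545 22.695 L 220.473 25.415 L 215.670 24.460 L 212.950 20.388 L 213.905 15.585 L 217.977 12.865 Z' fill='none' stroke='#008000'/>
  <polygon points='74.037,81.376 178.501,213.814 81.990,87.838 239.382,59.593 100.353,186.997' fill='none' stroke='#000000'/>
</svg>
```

Since the viewBox matches the mm dimensions, user units are millimetres directly. The only transform is the Y-flip y_m = 222.523 − y_svg.

Shape 1 is a regular polygon drawn with `<path>`. Its stroke #008000 means cut at S772, F1069. After flipping Y the toolpath is (222.780,208.703) → (225.500,204.631) → (224.545,199.828) → (220.473,197.108) → (215.670,198.063) → (212.950,202.135) → (213.905,206.938) → (217.977,209.658) → (222.780,208.703), returning to the start.

Shape 2 is a closed polygon drawn with `<polygon>`. Its stroke #000000 means score at S506, F2273. After flipping Y the toolpath is (74.037,141.147) → (178.501,8.709) → (81.990,134.685) → (239.382,162.930) → (100.353,35.526) → (74.037,141.147), returning to the start.

G21
G90
G0 X222.780 Y208.703
M3 S772
G1 X225.500 Y204.631 F1069
G1 X224.545 Y199.828
G1 X220.473 Y197.108
G1 X215.670 Y198.063
G1 X212.950 Y202.135
G1 X213.905 Y206.938
G1 X217.977 Y209.658
G1 X222.780 Y208.703
G0 X74.037 Y141.147
M3 S506
G1 X178.501 Y8.709 F2273
G1 X81.990 Y134.685
G1 X239.382 Y162.930
G1 X100.353 Y35.526
G1 X74.037 Y141.147
M5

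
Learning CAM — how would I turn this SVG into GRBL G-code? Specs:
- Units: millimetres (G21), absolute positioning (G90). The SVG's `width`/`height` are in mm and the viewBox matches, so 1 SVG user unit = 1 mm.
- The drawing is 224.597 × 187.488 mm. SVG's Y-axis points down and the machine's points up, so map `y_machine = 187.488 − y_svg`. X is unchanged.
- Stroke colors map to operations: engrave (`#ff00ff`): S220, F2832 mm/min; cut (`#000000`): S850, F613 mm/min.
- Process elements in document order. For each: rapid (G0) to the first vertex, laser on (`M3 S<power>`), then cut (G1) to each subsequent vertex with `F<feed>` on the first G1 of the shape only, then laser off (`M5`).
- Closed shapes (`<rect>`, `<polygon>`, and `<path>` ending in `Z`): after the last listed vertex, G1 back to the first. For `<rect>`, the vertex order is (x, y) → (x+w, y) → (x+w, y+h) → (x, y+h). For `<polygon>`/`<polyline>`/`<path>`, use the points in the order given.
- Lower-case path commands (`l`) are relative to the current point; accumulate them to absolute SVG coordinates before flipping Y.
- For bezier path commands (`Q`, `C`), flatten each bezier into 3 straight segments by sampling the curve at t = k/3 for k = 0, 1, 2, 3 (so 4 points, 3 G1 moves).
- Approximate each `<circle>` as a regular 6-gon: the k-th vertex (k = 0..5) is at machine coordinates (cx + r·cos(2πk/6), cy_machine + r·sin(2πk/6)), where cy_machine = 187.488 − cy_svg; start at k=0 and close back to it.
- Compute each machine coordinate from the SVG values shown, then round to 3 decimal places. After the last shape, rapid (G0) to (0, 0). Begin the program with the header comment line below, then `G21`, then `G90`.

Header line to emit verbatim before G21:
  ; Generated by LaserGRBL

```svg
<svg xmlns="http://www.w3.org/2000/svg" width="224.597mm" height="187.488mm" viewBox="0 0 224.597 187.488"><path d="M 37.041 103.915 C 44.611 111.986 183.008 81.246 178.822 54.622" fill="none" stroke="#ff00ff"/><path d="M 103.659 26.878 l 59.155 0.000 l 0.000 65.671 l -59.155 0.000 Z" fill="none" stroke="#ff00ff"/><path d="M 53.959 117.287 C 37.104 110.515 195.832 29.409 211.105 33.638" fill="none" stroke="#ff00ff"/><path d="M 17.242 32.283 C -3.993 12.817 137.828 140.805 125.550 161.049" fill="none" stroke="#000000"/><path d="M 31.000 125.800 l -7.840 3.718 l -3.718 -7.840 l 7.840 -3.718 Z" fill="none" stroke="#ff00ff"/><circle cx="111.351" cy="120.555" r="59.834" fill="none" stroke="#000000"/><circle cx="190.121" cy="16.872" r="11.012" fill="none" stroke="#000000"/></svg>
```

; Generated by LaserGRBL
G21
G90
G0 X37.041 Y83.573
M3 S220
G1 X78.094 Y86.849 F2832
G1 X145.607 Y106.460
G1 X178.822 Y132.866
M5
G0 X103.659 Y160.610
M3 S220
G1 X162.814 Y160.610 F2832
G1 X162.814 Y94.939
G1 X103.659 Y94.939
G1 X103.659 Y160.610
M5
G0 X53.959 Y70.201
M3 S220
G1 X83.815 Y95.837 F2832
G1 X159.830 Y135.548
G1 X211.105 Y153.850
M5
G0 X17.242 Y155.205
M3 S850
G1 X38.613 Y134.971 F613
G1 X98.208 Y73.146
G1 X125.550 Y26.439
M5
G0 X31.000 Y61.688
M3 S220
G1 X23.160 Y57.970 F2832
G1 X19.442 Y65.810
G1 X27.282 Y69.528
G1 X31.000 Y61.688
M5
G0 X171.185 Y66.933
M3 S850
G1 X141.268 Y118.751 F613
G1 X81.434 Y118.751
G1 X51.517 Y66.933
G1 X81.434 Y15.115
G1 X141.268 Y15.115
G1 X171.185 Y66.933
M5
G0 X201.133 Y170.616
M3 S850
G1 X195.627 Y180.153 F613
G1 X184.615 Y180.153
G1 X179.109 Y170.616
G1 X184.615 Y161.079
G1 X195.627 Y161.079
G1 X201.133 Y170.616
M5
G0 X0.000 Y0.000

Since the viewBox matches the mm dimensions, user units are millimetres directly. The only transform is the Y-flip y_m = 187.488 − y_svg.

Shape 1 is a cubic bezier drawn with `<path>`. Its stroke #ff00ff means engrave at S220, F2832. After flipping Y the toolpath is (37.041,83.573) → (78.094,86.849) → (145.607,106.460) → (178.822,132.866).

Shape 2 is a rectangle drawn with `<path>`. Its stroke #ff00ff means engrave at S220, F2832. After flipping Y the toolpath is (103.659,160.610) → (162.814,160.610) → (162.814,94.939) → (103.659,94.939) → (103.659,160.610), returning to the start.

Shape 3 is a cubic bezier drawn with `<path>`. Its stroke #ff00ff means engrave at S220, F2832. After flipping Y the toolpath is (53.959,70.201) → (83.815,95.837) → (159.830,135.548) → (211.105,153.850).

Shape 4 is a cubic bezier drawn with `<path>`. Its stroke #000000 means cut at S850, F613. After flipping Y the toolpath is (17.242,155.205) → (38.613,134.971) → (98.208,73.146) → (125.550,26.439).

Shape 5 is a regular polygon drawn with `<path>`. Its stroke #ff00ff means engrave at S220, F2832. After flipping Y the toolpath is (31.000,61.688) → (23.160,57.970) → (19.442,65.810) → (27.282,69.528) → (31.000,61.688), returning to the start.

Shape 6 is a circle drawn with `<circle>`. Its stroke #000000 means cut at S850, F613. After flipping Y the toolpath is (171.185,66.933) → (141.268,118.751) → (81.434,118.751) → (51.517,66.933) → (81.434,15.115) → (141.268,15.115) → (171.185,66.933), returning to the start.

Shape 7 is a circle drawn with `<circle>`. Its stroke #000000 means cut at S850, F613. After flipping Y the toolpath is (201.133,170.616) → (195.627,180.153) → (184.615,180.153) → (179.109,170.616) → (184.615,161.079) → (195.627,161.079) → (201.133,170.616), returning to the start.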